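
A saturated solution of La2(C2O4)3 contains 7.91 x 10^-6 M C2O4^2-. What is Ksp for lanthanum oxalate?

La2(C2O4)3(s) <=> 2 La^3+(aq) + 3 C2O4^2-(aq)
Stoichiometry gives [La^3+] = (2/3)[C2O4^2-] = 5.273 x 10^-6 M.
Ksp = [La^3+]^2[C2O4^2-]^3
Ksp = (5.273 × 10^-6)^2 × (7.91 × 10^-6)^3 = 1.38 × 10^-26

Ksp ≈ 1.38 x 10^-26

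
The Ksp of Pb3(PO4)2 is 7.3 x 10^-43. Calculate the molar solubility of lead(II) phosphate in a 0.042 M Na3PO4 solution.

Pb3(PO4)2(s) <=> 3 Pb^2+(aq) + 2 PO4^3-(aq)
Ksp = [Pb^2+]^3[PO4^3-]^2
Let s be the molar solubility in this solution. [Pb^2+] = 3s, [PO4^3-] = 0.042 + 2s ≈ 0.042 (common-ion effect: PO4^3- is already 0.042 M).
Ksp ≈ (3s)^3 × (0.042)^2
s = 2.5 x 10^-14 M
Check: 2s = 5.0 × 10^-14 ≪ 0.042, so the approximation is valid.

2.5 × 10^-14 M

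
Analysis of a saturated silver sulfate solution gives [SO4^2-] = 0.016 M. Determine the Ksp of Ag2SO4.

Ksp ≈ 1.6 x 10^-5

Ag2SO4(s) ⇌ 2 Ag^+ + SO4^2-
Stoichiometry gives [Ag^+] = (2/1)[SO4^2-] = 3.20 × 10^-2 M.
Ksp = [Ag^+]^2[SO4^2-]
Ksp = (3.20 × 10^-2)^2 × 1.6 × 10^-2 = 1.6 × 10^-5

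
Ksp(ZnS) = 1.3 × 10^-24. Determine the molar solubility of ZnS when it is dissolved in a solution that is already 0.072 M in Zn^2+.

ZnS(s) <=> Zn^2+ + S^2-
Ksp = [Zn^2+][S^2-]
Let s be the molar solubility in this solution. [Zn^2+] = 0.072 + s ≈ 0.072, [S^2-] = s (since the Zn^2+ already present dominates).
Ksp ≈ 0.072 × s
s = 1.8 x 10^-23 M
Check: s = 1.8 × 10^-23 ≪ 0.072, so the approximation is valid.

s ≈ 1.8 × 10^-23 M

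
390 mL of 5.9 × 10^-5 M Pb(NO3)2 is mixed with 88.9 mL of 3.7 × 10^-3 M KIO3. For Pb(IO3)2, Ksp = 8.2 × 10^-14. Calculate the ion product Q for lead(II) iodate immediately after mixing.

2.3 × 10^-11

Total volume = 390 + 88.9 = 478.9 mL.
[Pb^2+] = 5.9 × 10^-5 × (390/478.9) = 4.80 × 10^-5 M
[IO3^-] = 3.7 x 10^-3 × (88.9/478.9) = 6.87 × 10^-4 M
Pb(IO3)2(s) ⇌ Pb^2+(aq) + 2 IO3^-(aq), so Q = [Pb^2+][IO3^-]^2
Q = (4.80 x 10^-5)(6.87 × 10^-4)^2 = 2.3 × 10^-11
Q > Ksp, so Pb(IO3)2 will precipitate.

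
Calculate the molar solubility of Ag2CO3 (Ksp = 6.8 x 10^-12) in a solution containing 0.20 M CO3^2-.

2.9e-6 M

Ag2CO3(s) ⇌ 2 Ag^+ + CO3^2-
Ksp = [Ag^+]^2[CO3^2-]
If s mol/L dissolves here, [Ag^+] = 2s, [CO3^2-] = 0.20 + s ≈ 0.20 (Ksp is small, so little additional dissolves).
Ksp ≈ (2s)^2 × 0.20
s = 2.9 × 10^-6 M
Check: s = 2.9 × 10^-6 ≪ 0.20, so the approximation is valid.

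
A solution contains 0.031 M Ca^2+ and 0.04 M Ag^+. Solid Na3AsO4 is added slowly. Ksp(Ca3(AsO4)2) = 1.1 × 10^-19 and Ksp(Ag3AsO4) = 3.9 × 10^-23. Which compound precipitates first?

Ag3AsO4

Precipitation of each salt starts when its ion product equals its Ksp.
For Ca3(AsO4)2: 1.1 × 10^-19 = (0.031)^3 × [AsO4^3-]^2  ⇒  [AsO4^3-] = 6.1 × 10^-8 M.
For Ag3AsO4: 3.9 × 10^-23 = (0.04)^3 × [AsO4^3-]  ⇒  [AsO4^3-] = 6.1 × 10^-19 M.
The salt with the lower threshold [AsO4^3-] precipitates first: Ag3AsO4.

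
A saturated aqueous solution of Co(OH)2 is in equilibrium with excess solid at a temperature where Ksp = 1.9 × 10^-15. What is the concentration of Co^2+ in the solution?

Co(OH)2(s) ⇌ Co^2+(aq) + 2 OH^-(aq)
Ksp = [Co^2+][OH^-]^2
Let s = molar solubility. Then [Co^2+] = s and [OH^-] = 2s.
So Ksp = s × (2s)^2 = 4s^3
s^3 = 1.9 × 10^-15 / 4, so s = 7.80 × 10^-6 M
[Co^2+] = s = 7.8 × 10^-6 M

7.8 x 10^-6 M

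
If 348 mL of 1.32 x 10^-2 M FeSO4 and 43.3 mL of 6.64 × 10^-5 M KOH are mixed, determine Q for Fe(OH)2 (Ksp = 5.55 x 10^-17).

Total volume = 348 + 43.3 = 391.3 mL.
[Fe^2+] = 1.32 × 10^-2 × (348/391.3) = 1.174 × 10^-2 M
[OH^-] = 6.64 x 10^-5 × (43.3/391.3) = 7.348 × 10^-6 M
Fe(OH)2(s) <=> Fe^2+ + 2 OH^-, so Q = [Fe^2+][OH^-]^2
Q = (1.174 × 10^-2)(7.348 × 10^-6)^2 = 6.34 × 10^-13
Q > Ksp, so Fe(OH)2 will precipitate.

Q = 6.34 × 10^-13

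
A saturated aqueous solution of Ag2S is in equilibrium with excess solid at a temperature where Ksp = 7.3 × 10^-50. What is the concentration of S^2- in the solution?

Ag2S(s) <=> 2 Ag^+(aq) + S^2-(aq)
Ksp = [Ag^+]^2[S^2-]
With molar solubility s: [Ag^+] = 2s, [S^2-] = s.
Substituting: Ksp = (2s)^2s = 4s^3
Solving, s = (7.3 × 10^-50/4)^(1/3) = 2.63 × 10^-17 M
[S^2-] = s = 2.6 × 10^-17 M

[S^2-] ≈ 2.6 × 10^-17 M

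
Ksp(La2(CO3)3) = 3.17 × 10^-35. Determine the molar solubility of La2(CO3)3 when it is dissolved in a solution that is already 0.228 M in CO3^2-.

2.59 x 10^-17 M

La2(CO3)3(s) ⇌ 2 La^3+ + 3 CO3^2-
Ksp = [La^3+]^2[CO3^2-]^3
If s mol/L dissolves here, [La^3+] = 2s, [CO3^2-] = 0.228 + 3s ≈ 0.228 (Ksp is small, so little additional dissolves).
Ksp ≈ (2s)^2 × (0.228)^3
s = 2.59 x 10^-17 M
Check: 3s = 7.8 × 10^-17 ≪ 0.228, so the approximation is valid.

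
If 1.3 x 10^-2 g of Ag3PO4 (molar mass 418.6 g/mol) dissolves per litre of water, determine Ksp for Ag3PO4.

Molar solubility s = (1.3 x 10^-2 g/L) / (418.6 g/mol) = 3.11 × 10^-5 M.
Ag3PO4(s) ⇌ 3 Ag^+ + PO4^3-
Let s = molar solubility. Then [Ag^+] = 3s and [PO4^3-] = s.
Ksp = [Ag^+]^3[PO4^3-]
So Ksp = (3s)^3 × s = 27s^4
With s = 3.11 x 10^-5: Ksp = 2.5 x 10^-17

Ksp = 2.5 × 10^-17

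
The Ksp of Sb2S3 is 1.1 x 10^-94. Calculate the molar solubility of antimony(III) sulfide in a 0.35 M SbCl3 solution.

Sb2S3(s) <=> 2 Sb^3+(aq) + 3 S^2-(aq)
Ksp = [Sb^3+]^2[S^2-]^3
If s mol/L dissolves here, [Sb^3+] = 0.35 + 2s ≈ 0.35, [S^2-] = 3s (common-ion effect: Sb^3+ is already 0.35 M).
Ksp ≈ (0.35)^2 × (3s)^3
s = 3.2 × 10^-32 M
Check: 2s = 6.4 x 10^-32 ≪ 0.35, so the approximation is valid.

s ≈ 3.2 × 10^-32 M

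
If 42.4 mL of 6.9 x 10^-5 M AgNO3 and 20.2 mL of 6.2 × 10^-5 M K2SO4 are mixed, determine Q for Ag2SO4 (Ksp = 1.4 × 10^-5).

Total volume = 42.4 + 20.2 = 62.6 mL.
[Ag^+] = 6.9 × 10^-5 × (42.4/62.6) = 4.67 × 10^-5 M
[SO4^2-] = 6.2 × 10^-5 × (20.2/62.6) = 2.00 x 10^-5 M
Ag2SO4(s) ⇌ 2 Ag^+ + SO4^2-, so Q = [Ag^+]^2[SO4^2-]
Q = (4.67 x 10^-5)^2(2.00 × 10^-5) = 4.4 x 10^-14
Q < Ksp, so no precipitate of Ag2SO4 forms.

4.4 × 10^-14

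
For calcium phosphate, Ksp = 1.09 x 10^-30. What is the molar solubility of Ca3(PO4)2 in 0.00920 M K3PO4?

Ca3(PO4)2(s) ⇌ 3 Ca^2+(aq) + 2 PO4^3-(aq)
Ksp = [Ca^2+]^3[PO4^3-]^2
If s mol/L dissolves here, [Ca^2+] = 3s, [PO4^3-] = 0.00920 + 2s ≈ 0.00920 (Ksp is small, so little additional dissolves).
Ksp ≈ (3s)^3 × (0.00920)^2
s = 7.81 x 10^-10 M
Check: 2s = 1.6 x 10^-9 ≪ 0.00920, so the approximation is valid.

s = 7.81 × 10^-10 M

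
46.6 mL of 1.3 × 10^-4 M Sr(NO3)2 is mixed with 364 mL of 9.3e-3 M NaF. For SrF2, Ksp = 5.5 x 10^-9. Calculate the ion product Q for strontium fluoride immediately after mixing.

Total volume = 46.6 + 364 = 410.6 mL.
[Sr^2+] = 1.3 × 10^-4 × (46.6/410.6) = 1.48 × 10^-5 M
[F^-] = 9.3 x 10^-3 × (364/410.6) = 8.24 × 10^-3 M
SrF2(s) <=> Sr^2+(aq) + 2 F^-(aq), so Q = [Sr^2+][F^-]^2
Q = (1.48 × 10^-5)(8.24 × 10^-3)^2 = 1.0 x 10^-9
Q < Ksp, so no precipitate of SrF2 forms.

1.0 x 10^-9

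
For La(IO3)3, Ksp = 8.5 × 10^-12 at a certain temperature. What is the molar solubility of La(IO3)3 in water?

s = 7.5 × 10^-4 M

La(IO3)3(s) <=> La^3+ + 3 IO3^-
Ksp = [La^3+][IO3^-]^3
Let s = molar solubility. Then [La^3+] = s and [IO3^-] = 3s.
Substituting: Ksp = s(3s)^3 = 27s^4
Solving, s = (8.5 × 10^-12/27)^(1/4) = 7.5 × 10^-4 M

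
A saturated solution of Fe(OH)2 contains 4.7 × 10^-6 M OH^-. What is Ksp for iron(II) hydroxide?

5.2 × 10^-17

Fe(OH)2(s) <=> Fe^2+ + 2 OH^-
Stoichiometry gives [Fe^2+] = (1/2)[OH^-] = 2.35 × 10^-6 M.
Ksp = [Fe^2+][OH^-]^2
Ksp = 2.35 x 10^-6 × (4.7 × 10^-6)^2 = 5.2 × 10^-17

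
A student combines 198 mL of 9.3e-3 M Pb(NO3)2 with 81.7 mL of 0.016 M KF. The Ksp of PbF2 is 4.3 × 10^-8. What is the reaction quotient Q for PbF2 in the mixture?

Total volume = 198 + 81.7 = 279.7 mL.
[Pb^2+] = 9.3 × 10^-3 × (198/279.7) = 6.58 × 10^-3 M
[F^-] = 1.6 × 10^-2 × (81.7/279.7) = 4.67 x 10^-3 M
PbF2(s) ⇌ Pb^2+ + 2 F^-, so Q = [Pb^2+][F^-]^2
Q = (6.58 × 10^-3)(4.67 × 10^-3)^2 = 1.4 × 10^-7
Q > Ksp, so PbF2 will precipitate.

Q = 1.4e-7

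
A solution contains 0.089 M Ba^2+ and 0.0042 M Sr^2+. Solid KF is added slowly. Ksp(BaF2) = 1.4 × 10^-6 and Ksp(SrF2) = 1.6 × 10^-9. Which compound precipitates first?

Precipitation of each salt starts when its ion product equals its Ksp.
For BaF2: 1.4 × 10^-6 = 0.089 × [F^-]^2  ⇒  [F^-] = 4.0 × 10^-3 M.
For SrF2: 1.6 × 10^-9 = 0.0042 × [F^-]^2  ⇒  [F^-] = 6.2 × 10^-4 M.
The salt with the lower threshold [F^-] precipitates first: SrF2.

SrF2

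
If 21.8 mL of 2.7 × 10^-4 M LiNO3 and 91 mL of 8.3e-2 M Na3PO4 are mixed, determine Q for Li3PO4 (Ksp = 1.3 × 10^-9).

Total volume = 21.8 + 91 = 112.8 mL.
[Li^+] = 2.7 × 10^-4 × (21.8/112.8) = 5.22 × 10^-5 M
[PO4^3-] = 8.3 × 10^-2 × (91/112.8) = 6.70 × 10^-2 M
Li3PO4(s) ⇌ 3 Li^+(aq) + PO4^3-(aq), so Q = [Li^+]^3[PO4^3-]
Q = (5.22 x 10^-5)^3(6.70 × 10^-2) = 9.5 × 10^-15
Q < Ksp, so no precipitate of Li3PO4 forms.

9.5 × 10^-15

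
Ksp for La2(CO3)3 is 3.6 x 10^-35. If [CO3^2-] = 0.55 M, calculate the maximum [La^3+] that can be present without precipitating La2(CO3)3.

[La^3+] ≈ 1.5 x 10^-17 M

La2(CO3)3(s) ⇌ 2 La^3+(aq) + 3 CO3^2-(aq)
Ksp = [La^3+]^2[CO3^2-]^3
Precipitation begins when Q = Ksp. With [CO3^2-] = 0.55 M:
3.6 x 10^-35 = (0.55)^3 × [La^3+]^2
[La^3+] = (3.6 x 10^-35 / 1.66 x 10^-1)^(1/2) = 1.5 × 10^-17 M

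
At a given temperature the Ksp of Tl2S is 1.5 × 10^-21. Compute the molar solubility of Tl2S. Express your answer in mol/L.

s ≈ 7.2e-8 M

Tl2S(s) <=> 2 Tl^+(aq) + S^2-(aq)
Ksp = [Tl^+]^2[S^2-]
If s mol/L of Tl2S dissolves, [Tl^+] = 2s and [S^2-] = s.
So Ksp = (2s)^2 × s = 4s^3
s = (1.5 × 10^-21 / 4)^(1/3) = 7.2 × 10^-8 M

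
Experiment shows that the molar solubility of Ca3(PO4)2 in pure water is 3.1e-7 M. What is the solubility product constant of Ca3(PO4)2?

Ca3(PO4)2(s) ⇌ 3 Ca^2+(aq) + 2 PO4^3-(aq)
Let s = molar solubility. Then [Ca^2+] = 3s and [PO4^3-] = 2s.
Ksp = [Ca^2+]^3[PO4^3-]^2
Ksp = (3s)^3(2s)^2 = 108s^5
Ksp = 108 × (3.1 × 10^-7)^5 = 3.1 × 10^-31

Ksp ≈ 3.1 × 10^-31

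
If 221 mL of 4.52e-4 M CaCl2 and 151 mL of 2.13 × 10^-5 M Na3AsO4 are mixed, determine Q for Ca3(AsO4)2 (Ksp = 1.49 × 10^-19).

Q ≈ 1.45 x 10^-21

Total volume = 221 + 151 = 372 mL.
[Ca^2+] = 4.52 × 10^-4 × (221/372) = 2.685 × 10^-4 M
[AsO4^3-] = 2.13 × 10^-5 × (151/372) = 8.646 × 10^-6 M
Ca3(AsO4)2(s) ⇌ 3 Ca^2+ + 2 AsO4^3-, so Q = [Ca^2+]^3[AsO4^3-]^2
Q = (2.685 × 10^-4)^3(8.646 × 10^-6)^2 = 1.45 x 10^-21
Q < Ksp, so no precipitate of Ca3(AsO4)2 forms.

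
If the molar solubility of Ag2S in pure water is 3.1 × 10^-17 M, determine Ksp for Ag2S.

1.2e-49

Ag2S(s) ⇌ 2 Ag^+ + S^2-
If s mol/L of Ag2S dissolves, [Ag^+] = 2s and [S^2-] = s.
Ksp = [Ag^+]^2[S^2-]
Substituting: Ksp = (2s)^2s = 4s^3
With s = 3.1 × 10^-17: Ksp = 1.2 × 10^-49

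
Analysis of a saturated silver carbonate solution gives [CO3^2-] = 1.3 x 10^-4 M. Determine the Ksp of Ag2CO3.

Ksp = 8.8e-12

Ag2CO3(s) ⇌ 2 Ag^+(aq) + CO3^2-(aq)
Stoichiometry gives [Ag^+] = (2/1)[CO3^2-] = 2.60 x 10^-4 M.
Ksp = [Ag^+]^2[CO3^2-]
Ksp = (2.60 x 10^-4)^2 × 1.3 × 10^-4 = 8.8 × 10^-12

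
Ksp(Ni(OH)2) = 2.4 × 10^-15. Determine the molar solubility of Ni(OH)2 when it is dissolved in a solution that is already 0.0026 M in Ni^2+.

4.8e-7 M

Ni(OH)2(s) ⇌ Ni^2+ + 2 OH^-
Ksp = [Ni^2+][OH^-]^2
Let s be the molar solubility in this solution. [Ni^2+] = 0.0026 + s ≈ 0.0026, [OH^-] = 2s (since the Ni^2+ already present dominates).
Ksp ≈ 0.0026 × (2s)^2
s = 4.8 x 10^-7 M
Check: s = 4.8 × 10^-7 ≪ 0.0026, so the approximation is valid.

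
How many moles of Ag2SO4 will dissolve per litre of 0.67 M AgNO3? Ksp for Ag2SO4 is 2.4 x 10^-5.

s = 5.3e-5 M

Ag2SO4(s) <=> 2 Ag^+(aq) + SO4^2-(aq)
Ksp = [Ag^+]^2[SO4^2-]
Let s = moles of Ag2SO4 that dissolve per litre. [Ag^+] = 0.67 + 2s ≈ 0.67, [SO4^2-] = s (since Ag^+ from AgNO3 dominates).
Ksp ≈ (0.67)^2 × s
s = 5.3 x 10^-5 M
Check: 2s = 1.1 × 10^-4 ≪ 0.67, so the approximation is valid.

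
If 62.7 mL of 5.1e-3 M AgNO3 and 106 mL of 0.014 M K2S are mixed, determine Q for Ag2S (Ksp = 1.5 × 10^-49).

Q = 3.2 × 10^-8

Total volume = 62.7 + 106 = 168.7 mL.
[Ag^+] = 5.1 × 10^-3 × (62.7/168.7) = 1.90 x 10^-3 M
[S^2-] = 1.4 × 10^-2 × (106/168.7) = 8.80 × 10^-3 M
Ag2S(s) <=> 2 Ag^+(aq) + S^2-(aq), so Q = [Ag^+]^2[S^2-]
Q = (1.90 x 10^-3)^2(8.80 x 10^-3) = 3.2 × 10^-8
Q > Ksp, so Ag2S will precipitate.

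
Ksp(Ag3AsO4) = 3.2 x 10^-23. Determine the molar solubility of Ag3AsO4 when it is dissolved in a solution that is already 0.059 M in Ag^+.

1.6 × 10^-19 M

Ag3AsO4(s) ⇌ 3 Ag^+ + AsO4^3-
Ksp = [Ag^+]^3[AsO4^3-]
If s mol/L dissolves here, [Ag^+] = 0.059 + 3s ≈ 0.059, [AsO4^3-] = s (since the Ag^+ already present dominates).
Ksp ≈ (0.059)^3 × s
s = 1.6 × 10^-19 M
Check: 3s = 4.7 × 10^-19 ≪ 0.059, so the approximation is valid.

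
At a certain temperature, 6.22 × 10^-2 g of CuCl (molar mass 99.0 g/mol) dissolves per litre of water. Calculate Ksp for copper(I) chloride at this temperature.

Molar solubility s = (6.22 × 10^-2 g/L) / (99.0 g/mol) = 6.283 × 10^-4 M.
CuCl(s) ⇌ Cu^+ + Cl^-
Let s = molar solubility. Then [Cu^+] = s and [Cl^-] = s.
Ksp = [Cu^+][Cl^-]
Ksp = (s)(s) = s^2
Ksp = (6.283 × 10^-4)^2 = 3.95 × 10^-7

Ksp ≈ 3.95 × 10^-7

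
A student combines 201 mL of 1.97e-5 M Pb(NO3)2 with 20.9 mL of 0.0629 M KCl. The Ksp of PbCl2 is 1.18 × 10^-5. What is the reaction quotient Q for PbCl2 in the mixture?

Total volume = 201 + 20.9 = 221.9 mL.
[Pb^2+] = 1.97 x 10^-5 × (201/221.9) = 1.784 × 10^-5 M
[Cl^-] = 6.29 × 10^-2 × (20.9/221.9) = 5.924 x 10^-3 M
PbCl2(s) ⇌ Pb^2+(aq) + 2 Cl^-(aq), so Q = [Pb^2+][Cl^-]^2
Q = (1.784 x 10^-5)(5.924 × 10^-3)^2 = 6.26 × 10^-10
Q < Ksp, so no precipitate of PbCl2 forms.

Q = 6.26 × 10^-10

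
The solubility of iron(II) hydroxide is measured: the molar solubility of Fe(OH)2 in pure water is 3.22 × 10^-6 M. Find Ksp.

Fe(OH)2(s) <=> Fe^2+ + 2 OH^-
For each mole of Fe(OH)2 that dissolves: [Fe^2+] = s, [OH^-] = 2s.
Ksp = [Fe^2+][OH^-]^2
Substituting: Ksp = s(2s)^2 = 4s^3
With s = 3.22 × 10^-6: Ksp = 1.34 × 10^-16

Ksp ≈ 1.34e-16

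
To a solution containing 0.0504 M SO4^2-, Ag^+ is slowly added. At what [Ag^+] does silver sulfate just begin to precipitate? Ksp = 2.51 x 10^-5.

Ag2SO4(s) <=> 2 Ag^+(aq) + SO4^2-(aq)
Ksp = [Ag^+]^2[SO4^2-]
Precipitation begins when Q = Ksp. With [SO4^2-] = 0.0504 M:
2.51 x 10^-5 = (0.0504) × [Ag^+]^2
[Ag^+] = (2.51 x 10^-5 / 5.04 × 10^-2)^(1/2) = 2.23 x 10^-2 M

[Ag^+] ≈ 0.0223 M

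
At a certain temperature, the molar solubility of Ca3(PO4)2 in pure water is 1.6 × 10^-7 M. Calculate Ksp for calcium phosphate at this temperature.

Ca3(PO4)2(s) ⇌ 3 Ca^2+ + 2 PO4^3-
Let s = molar solubility. Then [Ca^2+] = 3s and [PO4^3-] = 2s.
Ksp = [Ca^2+]^3[PO4^3-]^2
Ksp = (3s)^3(2s)^2 = 108s^5
Ksp = 108 × (1.6 × 10^-7)^5 = 1.1 × 10^-32

Ksp ≈ 1.1 × 10^-32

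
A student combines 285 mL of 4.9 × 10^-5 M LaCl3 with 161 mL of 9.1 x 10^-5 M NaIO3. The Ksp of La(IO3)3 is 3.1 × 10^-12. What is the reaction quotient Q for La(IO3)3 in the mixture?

Total volume = 285 + 161 = 446 mL.
[La^3+] = 4.9 × 10^-5 × (285/446) = 3.13 × 10^-5 M
[IO3^-] = 9.1 × 10^-5 × (161/446) = 3.28 × 10^-5 M
La(IO3)3(s) ⇌ La^3+(aq) + 3 IO3^-(aq), so Q = [La^3+][IO3^-]^3
Q = (3.13 × 10^-5)(3.28 × 10^-5)^3 = 1.1 × 10^-18
Q < Ksp, so no precipitate of La(IO3)3 forms.

Q ≈ 1.1 × 10^-18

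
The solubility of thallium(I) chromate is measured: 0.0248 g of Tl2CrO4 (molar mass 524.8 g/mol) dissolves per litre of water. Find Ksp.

4.22 × 10^-13

Molar solubility s = (2.48 × 10^-2 g/L) / (524.8 g/mol) = 4.726 × 10^-5 M.
Tl2CrO4(s) ⇌ 2 Tl^+ + CrO4^2-
Let s = molar solubility. Then [Tl^+] = 2s and [CrO4^2-] = s.
Ksp = [Tl^+]^2[CrO4^2-]
So Ksp = (2s)^2 × s = 4s^3
Ksp = 4 × (4.726 x 10^-5)^3 = 4.22 x 10^-13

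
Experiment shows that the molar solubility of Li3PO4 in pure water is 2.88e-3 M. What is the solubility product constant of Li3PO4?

1.86e-9

Li3PO4(s) ⇌ 3 Li^+ + PO4^3-
If s mol/L of Li3PO4 dissolves, [Li^+] = 3s and [PO4^3-] = s.
Ksp = [Li^+]^3[PO4^3-]
Substituting: Ksp = (3s)^3s = 27s^4
Ksp = 27 × (2.88 × 10^-3)^4 = 1.86 x 10^-9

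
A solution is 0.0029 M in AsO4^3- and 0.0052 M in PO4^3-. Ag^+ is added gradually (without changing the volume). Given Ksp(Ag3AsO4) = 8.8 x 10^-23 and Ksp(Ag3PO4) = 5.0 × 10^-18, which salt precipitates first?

Ag3AsO4

Precipitation of each salt starts when its ion product equals its Ksp.
For Ag3AsO4: 8.8 x 10^-23 = 0.0029 × [Ag^+]^3  ⇒  [Ag^+] = 3.1 × 10^-7 M.
For Ag3PO4: 5.0 × 10^-18 = 0.0052 × [Ag^+]^3  ⇒  [Ag^+] = 9.9 × 10^-6 M.
The salt with the lower threshold [Ag^+] precipitates first: Ag3AsO4.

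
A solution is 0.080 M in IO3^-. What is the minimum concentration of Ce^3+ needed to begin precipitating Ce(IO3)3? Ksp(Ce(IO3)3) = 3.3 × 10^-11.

6.4 × 10^-8 M

Ce(IO3)3(s) ⇌ Ce^3+ + 3 IO3^-
Ksp = [Ce^3+][IO3^-]^3
Precipitation begins when Q = Ksp. With [IO3^-] = 0.080 M:
3.3 × 10^-11 = (0.080)^3 × [Ce^3+]
[Ce^3+] = (3.3 × 10^-11 / 5.12 x 10^-4) = 6.4 x 10^-8 M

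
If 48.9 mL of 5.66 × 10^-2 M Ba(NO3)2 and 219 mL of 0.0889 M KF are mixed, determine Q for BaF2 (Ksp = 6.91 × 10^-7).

Total volume = 48.9 + 219 = 267.9 mL.
[Ba^2+] = 5.66 × 10^-2 × (48.9/267.9) = 1.033 × 10^-2 M
[F^-] = 8.89 × 10^-2 × (219/267.9) = 7.267 × 10^-2 M
BaF2(s) ⇌ Ba^2+ + 2 F^-, so Q = [Ba^2+][F^-]^2
Q = (1.033 x 10^-2)(7.267 x 10^-2)^2 = 5.46 × 10^-5
Q > Ksp, so BaF2 will precipitate.

Q ≈ 5.46 x 10^-5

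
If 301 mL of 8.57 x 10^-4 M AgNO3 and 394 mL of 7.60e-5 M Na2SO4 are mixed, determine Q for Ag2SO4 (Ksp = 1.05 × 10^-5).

Total volume = 301 + 394 = 695 mL.
[Ag^+] = 8.57 x 10^-4 × (301/695) = 3.712 × 10^-4 M
[SO4^2-] = 7.60 × 10^-5 × (394/695) = 4.308 × 10^-5 M
Ag2SO4(s) ⇌ 2 Ag^+(aq) + SO4^2-(aq), so Q = [Ag^+]^2[SO4^2-]
Q = (3.712 × 10^-4)^2(4.308 x 10^-5) = 5.94 × 10^-12
Q < Ksp, so no precipitate of Ag2SO4 forms.

Q ≈ 5.94 × 10^-12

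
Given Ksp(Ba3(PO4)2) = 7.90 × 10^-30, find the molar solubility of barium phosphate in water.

s ≈ 5.93e-7 M

Ba3(PO4)2(s) ⇌ 3 Ba^2+ + 2 PO4^3-
Ksp = [Ba^2+]^3[PO4^3-]^2
For each mole of Ba3(PO4)2 that dissolves: [Ba^2+] = 3s, [PO4^3-] = 2s.
Substituting: Ksp = (3s)^3(2s)^2 = 108s^5
s = (7.90 × 10^-30 / 108)^(1/5) = 5.93 x 10^-7 M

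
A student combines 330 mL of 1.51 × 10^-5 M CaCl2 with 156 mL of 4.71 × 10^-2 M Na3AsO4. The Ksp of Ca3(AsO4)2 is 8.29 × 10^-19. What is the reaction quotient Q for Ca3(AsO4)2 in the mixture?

2.46 × 10^-19

Total volume = 330 + 156 = 486 mL.
[Ca^2+] = 1.51 × 10^-5 × (330/486) = 1.025 × 10^-5 M
[AsO4^3-] = 4.71 x 10^-2 × (156/486) = 1.512 × 10^-2 M
Ca3(AsO4)2(s) ⇌ 3 Ca^2+ + 2 AsO4^3-, so Q = [Ca^2+]^3[AsO4^3-]^2
Q = (1.025 × 10^-5)^3(1.512 × 10^-2)^2 = 2.46 x 10^-19
Q < Ksp, so no precipitate of Ca3(AsO4)2 forms.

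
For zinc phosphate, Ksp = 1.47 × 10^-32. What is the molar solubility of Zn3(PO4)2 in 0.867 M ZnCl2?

7.51 × 10^-17 M

Zn3(PO4)2(s) ⇌ 3 Zn^2+ + 2 PO4^3-
Ksp = [Zn^2+]^3[PO4^3-]^2
If s mol/L dissolves here, [Zn^2+] = 0.867 + 3s ≈ 0.867, [PO4^3-] = 2s (common-ion effect: Zn^2+ is already 0.867 M).
Ksp ≈ (0.867)^3 × (2s)^2
s = 7.51 × 10^-17 M
Check: 3s = 2.3 × 10^-16 ≪ 0.867, so the approximation is valid.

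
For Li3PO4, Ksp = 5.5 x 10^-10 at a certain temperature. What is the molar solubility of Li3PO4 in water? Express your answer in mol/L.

Li3PO4(s) <=> 3 Li^+(aq) + PO4^3-(aq)
Ksp = [Li^+]^3[PO4^3-]
If s mol/L of Li3PO4 dissolves, [Li^+] = 3s and [PO4^3-] = s.
Substituting: Ksp = (3s)^3s = 27s^4
s^4 = 5.5 x 10^-10 / 27, so s = 2.1 × 10^-3 M

s ≈ 2.1e-3 M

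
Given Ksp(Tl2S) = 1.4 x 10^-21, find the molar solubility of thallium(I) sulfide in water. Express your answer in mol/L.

7.0 x 10^-8 M

Tl2S(s) ⇌ 2 Tl^+(aq) + S^2-(aq)
Ksp = [Tl^+]^2[S^2-]
Let s = molar solubility. Then [Tl^+] = 2s and [S^2-] = s.
Ksp = (2s)^2s = 4s^3
s = (1.4 x 10^-21 / 4)^(1/3) = 7.0 × 10^-8 M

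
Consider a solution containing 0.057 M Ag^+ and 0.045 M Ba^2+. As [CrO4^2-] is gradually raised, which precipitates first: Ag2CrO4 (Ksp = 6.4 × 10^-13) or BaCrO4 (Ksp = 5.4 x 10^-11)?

Ag2CrO4

Precipitation of each salt starts when its ion product equals its Ksp.
For Ag2CrO4: 6.4 × 10^-13 = (0.057)^2 × [CrO4^2-]  ⇒  [CrO4^2-] = 2.0 × 10^-10 M.
For BaCrO4: 5.4 x 10^-11 = 0.045 × [CrO4^2-]  ⇒  [CrO4^2-] = 1.2 × 10^-9 M.
The salt with the lower threshold [CrO4^2-] precipitates first: Ag2CrO4.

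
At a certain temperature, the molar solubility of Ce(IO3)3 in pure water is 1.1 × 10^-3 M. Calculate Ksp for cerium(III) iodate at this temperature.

Ce(IO3)3(s) ⇌ Ce^3+ + 3 IO3^-
If s mol/L of Ce(IO3)3 dissolves, [Ce^3+] = s and [IO3^-] = 3s.
Ksp = [Ce^3+][IO3^-]^3
So Ksp = s × (3s)^3 = 27s^4
Ksp = 27 × (1.1 × 10^-3)^4 = 4.0 x 10^-11

4.0e-11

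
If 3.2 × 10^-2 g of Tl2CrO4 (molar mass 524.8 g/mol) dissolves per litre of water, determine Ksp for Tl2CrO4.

Molar solubility s = (3.2 x 10^-2 g/L) / (524.8 g/mol) = 6.10 × 10^-5 M.
Tl2CrO4(s) ⇌ 2 Tl^+ + CrO4^2-
With molar solubility s: [Tl^+] = 2s, [CrO4^2-] = s.
Ksp = [Tl^+]^2[CrO4^2-]
Substituting: Ksp = (2s)^2s = 4s^3
With s = 6.10 × 10^-5: Ksp = 9.1 × 10^-13

Ksp = 9.1 x 10^-13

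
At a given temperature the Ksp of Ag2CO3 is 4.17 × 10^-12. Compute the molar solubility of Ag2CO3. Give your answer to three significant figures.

Ag2CO3(s) ⇌ 2 Ag^+ + CO3^2-
Ksp = [Ag^+]^2[CO3^2-]
With molar solubility s: [Ag^+] = 2s, [CO3^2-] = s.
Substituting: Ksp = (2s)^2s = 4s^3
s = (4.17 × 10^-12 / 4)^(1/3) = 1.01 × 10^-4 M

s = 1.01e-4 M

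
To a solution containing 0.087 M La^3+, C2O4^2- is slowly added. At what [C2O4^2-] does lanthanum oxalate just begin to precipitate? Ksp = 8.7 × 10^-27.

[C2O4^2-] ≈ 1.0 × 10^-8 M

La2(C2O4)3(s) ⇌ 2 La^3+(aq) + 3 C2O4^2-(aq)
Ksp = [La^3+]^2[C2O4^2-]^3
Precipitation begins when Q = Ksp. With [La^3+] = 0.087 M:
8.7 × 10^-27 = (0.087)^2 × [C2O4^2-]^3
[C2O4^2-] = (8.7 × 10^-27 / 7.57 × 10^-3)^(1/3) = 1.0 × 10^-8 M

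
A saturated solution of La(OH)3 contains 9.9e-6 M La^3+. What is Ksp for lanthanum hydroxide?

Ksp ≈ 2.6e-19

La(OH)3(s) ⇌ La^3+ + 3 OH^-
Stoichiometry gives [OH^-] = (3/1)[La^3+] = 2.97 x 10^-5 M.
Ksp = [La^3+][OH^-]^3
Ksp = 9.9 x 10^-6 × (2.97 × 10^-5)^3 = 2.6 × 10^-19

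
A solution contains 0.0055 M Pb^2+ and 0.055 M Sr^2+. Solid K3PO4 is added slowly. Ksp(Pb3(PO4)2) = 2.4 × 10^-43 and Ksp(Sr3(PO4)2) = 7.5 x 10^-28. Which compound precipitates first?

Precipitation of each salt starts when its ion product equals its Ksp.
For Pb3(PO4)2: 2.4 × 10^-43 = (0.0055)^3 × [PO4^3-]^2  ⇒  [PO4^3-] = 1.2 × 10^-18 M.
For Sr3(PO4)2: 7.5 x 10^-28 = (0.055)^3 × [PO4^3-]^2  ⇒  [PO4^3-] = 2.1 x 10^-12 M.
The salt with the lower threshold [PO4^3-] precipitates first: Pb3(PO4)2.

Pb3(PO4)2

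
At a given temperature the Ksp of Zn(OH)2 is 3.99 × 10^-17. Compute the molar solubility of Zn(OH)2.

s = 2.15e-6 M

Zn(OH)2(s) ⇌ Zn^2+(aq) + 2 OH^-(aq)
Ksp = [Zn^2+][OH^-]^2
If s mol/L of Zn(OH)2 dissolves, [Zn^2+] = s and [OH^-] = 2s.
Ksp = s(2s)^2 = 4s^3
s^3 = 3.99 × 10^-17 / 4, so s = 2.15 x 10^-6 M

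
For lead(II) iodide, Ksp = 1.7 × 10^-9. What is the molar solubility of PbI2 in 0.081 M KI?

PbI2(s) <=> Pb^2+ + 2 I^-
Ksp = [Pb^2+][I^-]^2
If s mol/L dissolves here, [Pb^2+] = s, [I^-] = 0.081 + 2s ≈ 0.081 (common-ion effect: I^- is already 0.081 M).
Ksp ≈ s × (0.081)^2
s = 2.6 x 10^-7 M
Check: 2s = 5.2 x 10^-7 ≪ 0.081, so the approximation is valid.

2.6 × 10^-7 M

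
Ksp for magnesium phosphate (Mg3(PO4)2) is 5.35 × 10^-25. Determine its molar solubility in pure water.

Mg3(PO4)2(s) ⇌ 3 Mg^2+(aq) + 2 PO4^3-(aq)
Ksp = [Mg^2+]^3[PO4^3-]^2
If s mol/L of Mg3(PO4)2 dissolves, [Mg^2+] = 3s and [PO4^3-] = 2s.
Substituting: Ksp = (3s)^3(2s)^2 = 108s^5
Solving, s = (5.35 × 10^-25/108)^(1/5) = 5.48 × 10^-6 M

s = 5.48 × 10^-6 M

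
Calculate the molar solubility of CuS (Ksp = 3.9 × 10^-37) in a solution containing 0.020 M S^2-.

CuS(s) ⇌ Cu^2+ + S^2-
Ksp = [Cu^2+][S^2-]
Let s = moles of CuS that dissolve per litre. [Cu^2+] = s, [S^2-] = 0.020 + s ≈ 0.020 (common-ion effect: S^2- is already 0.020 M).
Ksp ≈ s × 0.020
s = 2.0 x 10^-35 M
Check: s = 2.0 × 10^-35 ≪ 0.020, so the approximation is valid.

2.0 x 10^-35 M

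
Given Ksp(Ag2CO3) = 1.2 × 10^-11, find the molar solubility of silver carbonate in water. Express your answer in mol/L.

1.4 × 10^-4 M

Ag2CO3(s) ⇌ 2 Ag^+ + CO3^2-
Ksp = [Ag^+]^2[CO3^2-]
For each mole of Ag2CO3 that dissolves: [Ag^+] = 2s, [CO3^2-] = s.
So Ksp = (2s)^2 × s = 4s^3
Solving, s = (1.2 × 10^-11/4)^(1/3) = 1.4 × 10^-4 M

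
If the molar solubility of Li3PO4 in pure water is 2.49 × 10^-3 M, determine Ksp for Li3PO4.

Li3PO4(s) ⇌ 3 Li^+ + PO4^3-
If s mol/L of Li3PO4 dissolves, [Li^+] = 3s and [PO4^3-] = s.
Ksp = [Li^+]^3[PO4^3-]
So Ksp = (3s)^3 × s = 27s^4
With s = 2.49 × 10^-3: Ksp = 1.04 × 10^-9

Ksp = 1.04 x 10^-9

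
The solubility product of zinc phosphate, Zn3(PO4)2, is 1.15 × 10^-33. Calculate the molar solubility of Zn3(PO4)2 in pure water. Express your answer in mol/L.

Zn3(PO4)2(s) ⇌ 3 Zn^2+ + 2 PO4^3-
Ksp = [Zn^2+]^3[PO4^3-]^2
If s mol/L of Zn3(PO4)2 dissolves, [Zn^2+] = 3s and [PO4^3-] = 2s.
Ksp = (3s)^3(2s)^2 = 108s^5
Solving, s = (1.15 × 10^-33/108)^(1/5) = 1.01 × 10^-7 M

s = 1.01 × 10^-7 M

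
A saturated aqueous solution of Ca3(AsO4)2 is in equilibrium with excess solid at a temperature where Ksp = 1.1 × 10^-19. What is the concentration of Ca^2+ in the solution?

[Ca^2+] = 1.9 x 10^-4 M

Ca3(AsO4)2(s) <=> 3 Ca^2+ + 2 AsO4^3-
Ksp = [Ca^2+]^3[AsO4^3-]^2
Let s = molar solubility. Then [Ca^2+] = 3s and [AsO4^3-] = 2s.
Ksp = (3s)^3(2s)^2 = 108s^5
s = (1.1 × 10^-19 / 108)^(1/5) = 6.33 × 10^-5 M
[Ca^2+] = 3s = 1.9 x 10^-4 M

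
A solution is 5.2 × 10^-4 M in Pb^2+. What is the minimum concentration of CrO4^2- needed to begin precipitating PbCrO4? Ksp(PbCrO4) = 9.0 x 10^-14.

1.7 x 10^-10 M

PbCrO4(s) ⇌ Pb^2+ + CrO4^2-
Ksp = [Pb^2+][CrO4^2-]
Precipitation begins when Q = Ksp. With [Pb^2+] = 5.2 × 10^-4 M:
9.0 x 10^-14 = (5.2 × 10^-4) × [CrO4^2-]
[CrO4^2-] = (9.0 x 10^-14 / 5.2 × 10^-4) = 1.7 × 10^-10 M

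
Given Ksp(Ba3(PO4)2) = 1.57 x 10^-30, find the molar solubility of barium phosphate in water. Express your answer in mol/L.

Ba3(PO4)2(s) <=> 3 Ba^2+(aq) + 2 PO4^3-(aq)
Ksp = [Ba^2+]^3[PO4^3-]^2
Let s = molar solubility. Then [Ba^2+] = 3s and [PO4^3-] = 2s.
Ksp = (3s)^3(2s)^2 = 108s^5
s = (1.57 x 10^-30 / 108)^(1/5) = 4.29 × 10^-7 M

s ≈ 4.29 × 10^-7 M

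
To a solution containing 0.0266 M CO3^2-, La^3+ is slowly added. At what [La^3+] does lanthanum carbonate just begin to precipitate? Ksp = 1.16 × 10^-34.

2.48 × 10^-15 M

La2(CO3)3(s) ⇌ 2 La^3+(aq) + 3 CO3^2-(aq)
Ksp = [La^3+]^2[CO3^2-]^3
Precipitation begins when Q = Ksp. With [CO3^2-] = 0.0266 M:
1.16 × 10^-34 = (0.0266)^3 × [La^3+]^2
[La^3+] = (1.16 × 10^-34 / 1.882 x 10^-5)^(1/2) = 2.48 × 10^-15 M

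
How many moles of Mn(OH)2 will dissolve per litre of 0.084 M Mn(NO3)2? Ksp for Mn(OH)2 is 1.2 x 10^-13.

s ≈ 6.0e-7 M

Mn(OH)2(s) <=> Mn^2+(aq) + 2 OH^-(aq)
Ksp = [Mn^2+][OH^-]^2
Let s = moles of Mn(OH)2 that dissolve per litre. [Mn^2+] = 0.084 + s ≈ 0.084, [OH^-] = 2s (since Mn^2+ from Mn(NO3)2 dominates).
Ksp ≈ 0.084 × (2s)^2
s = 6.0 x 10^-7 M
Check: s = 6.0 × 10^-7 ≪ 0.084, so the approximation is valid.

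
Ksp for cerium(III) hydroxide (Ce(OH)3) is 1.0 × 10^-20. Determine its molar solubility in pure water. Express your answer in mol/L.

Ce(OH)3(s) <=> Ce^3+(aq) + 3 OH^-(aq)
Ksp = [Ce^3+][OH^-]^3
Let s = molar solubility. Then [Ce^3+] = s and [OH^-] = 3s.
So Ksp = s × (3s)^3 = 27s^4
s^4 = 1.0 × 10^-20 / 27, so s = 4.4 × 10^-6 M

s = 4.4 × 10^-6 M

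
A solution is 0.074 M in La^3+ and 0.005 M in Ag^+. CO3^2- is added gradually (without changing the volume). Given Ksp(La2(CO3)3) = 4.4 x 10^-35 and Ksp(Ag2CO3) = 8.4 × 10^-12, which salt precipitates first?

La2(CO3)3

Precipitation of each salt starts when its ion product equals its Ksp.
For La2(CO3)3: 4.4 x 10^-35 = (0.074)^2 × [CO3^2-]^3  ⇒  [CO3^2-] = 2.0 × 10^-11 M.
For Ag2CO3: 8.4 × 10^-12 = (0.005)^2 × [CO3^2-]  ⇒  [CO3^2-] = 3.4 x 10^-7 M.
The salt with the lower threshold [CO3^2-] precipitates first: La2(CO3)3.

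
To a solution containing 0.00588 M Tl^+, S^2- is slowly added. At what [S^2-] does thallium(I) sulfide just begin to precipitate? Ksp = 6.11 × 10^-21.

[S^2-] = 1.77e-16 M

Tl2S(s) <=> 2 Tl^+(aq) + S^2-(aq)
Ksp = [Tl^+]^2[S^2-]
Precipitation begins when Q = Ksp. With [Tl^+] = 0.00588 M:
6.11 × 10^-21 = (0.00588)^2 × [S^2-]
[S^2-] = (6.11 × 10^-21 / 3.457 × 10^-5) = 1.77 × 10^-16 M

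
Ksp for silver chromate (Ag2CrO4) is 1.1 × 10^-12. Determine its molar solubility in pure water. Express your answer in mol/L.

s = 6.5 × 10^-5 M

Ag2CrO4(s) ⇌ 2 Ag^+(aq) + CrO4^2-(aq)
Ksp = [Ag^+]^2[CrO4^2-]
If s mol/L of Ag2CrO4 dissolves, [Ag^+] = 2s and [CrO4^2-] = s.
So Ksp = (2s)^2 × s = 4s^3
s = (1.1 × 10^-12 / 4)^(1/3) = 6.5 × 10^-5 M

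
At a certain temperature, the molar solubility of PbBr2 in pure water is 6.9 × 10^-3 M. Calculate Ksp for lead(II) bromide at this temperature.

Ksp ≈ 1.3 x 10^-6

PbBr2(s) ⇌ Pb^2+(aq) + 2 Br^-(aq)
For each mole of PbBr2 that dissolves: [Pb^2+] = s, [Br^-] = 2s.
Ksp = [Pb^2+][Br^-]^2
So Ksp = s × (2s)^2 = 4s^3
Ksp = 4 × (6.9 × 10^-3)^3 = 1.3 × 10^-6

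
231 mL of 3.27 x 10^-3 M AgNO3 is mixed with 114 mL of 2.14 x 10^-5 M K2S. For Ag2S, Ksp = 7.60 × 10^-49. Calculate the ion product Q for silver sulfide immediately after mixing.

Total volume = 231 + 114 = 345 mL.
[Ag^+] = 3.27 x 10^-3 × (231/345) = 2.189 × 10^-3 M
[S^2-] = 2.14 × 10^-5 × (114/345) = 7.071 × 10^-6 M
Ag2S(s) ⇌ 2 Ag^+(aq) + S^2-(aq), so Q = [Ag^+]^2[S^2-]
Q = (2.189 × 10^-3)^2(7.071 x 10^-6) = 3.39 x 10^-11
Q > Ksp, so Ag2S will precipitate.

Q ≈ 3.39 × 10^-11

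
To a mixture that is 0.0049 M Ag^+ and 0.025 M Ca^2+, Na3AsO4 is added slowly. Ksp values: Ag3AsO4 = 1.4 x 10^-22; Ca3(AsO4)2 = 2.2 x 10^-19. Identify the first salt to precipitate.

Each salt begins to precipitate when Q = Ksp, i.e. when [AsO4^3-] reaches its threshold.
For Ag3AsO4: 1.4 x 10^-22 = (0.0049)^3 × [AsO4^3-]  ⇒  [AsO4^3-] = 1.2 × 10^-15 M.
For Ca3(AsO4)2: 2.2 x 10^-19 = (0.025)^3 × [AsO4^3-]^2  ⇒  [AsO4^3-] = 1.2 × 10^-7 M.
The salt with the lower threshold [AsO4^3-] precipitates first: Ag3AsO4.

Ag3AsO4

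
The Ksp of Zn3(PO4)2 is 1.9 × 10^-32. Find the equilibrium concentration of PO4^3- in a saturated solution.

Zn3(PO4)2(s) ⇌ 3 Zn^2+(aq) + 2 PO4^3-(aq)
Ksp = [Zn^2+]^3[PO4^3-]^2
If s mol/L of Zn3(PO4)2 dissolves, [Zn^2+] = 3s and [PO4^3-] = 2s.
Ksp = (3s)^3(2s)^2 = 108s^5
s = (1.9 × 10^-32 / 108)^(1/5) = 1.77 x 10^-7 M
[PO4^3-] = 2s = 3.5 × 10^-7 M

3.5 × 10^-7 M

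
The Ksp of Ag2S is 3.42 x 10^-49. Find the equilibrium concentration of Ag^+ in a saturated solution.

8.81 × 10^-17 M

Ag2S(s) ⇌ 2 Ag^+ + S^2-
Ksp = [Ag^+]^2[S^2-]
Let s = molar solubility. Then [Ag^+] = 2s and [S^2-] = s.
Substituting: Ksp = (2s)^2s = 4s^3
s = (3.42 x 10^-49 / 4)^(1/3) = 4.405 × 10^-17 M
[Ag^+] = 2s = 8.81 × 10^-17 M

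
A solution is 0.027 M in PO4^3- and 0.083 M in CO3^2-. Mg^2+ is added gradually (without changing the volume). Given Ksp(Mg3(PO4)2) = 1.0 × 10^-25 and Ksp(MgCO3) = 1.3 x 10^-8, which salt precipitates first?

Mg3(PO4)2

Precipitation of each salt starts when its ion product equals its Ksp.
For Mg3(PO4)2: 1.0 × 10^-25 = (0.027)^2 × [Mg^2+]^3  ⇒  [Mg^2+] = 5.2 x 10^-8 M.
For MgCO3: 1.3 x 10^-8 = 0.083 × [Mg^2+]  ⇒  [Mg^2+] = 1.6 × 10^-7 M.
The salt with the lower threshold [Mg^2+] precipitates first: Mg3(PO4)2.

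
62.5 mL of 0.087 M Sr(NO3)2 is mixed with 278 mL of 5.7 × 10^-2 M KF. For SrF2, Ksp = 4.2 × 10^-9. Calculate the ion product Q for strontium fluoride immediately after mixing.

Q = 3.5 × 10^-5

Total volume = 62.5 + 278 = 340.5 mL.
[Sr^2+] = 8.7 x 10^-2 × (62.5/340.5) = 1.60 x 10^-2 M
[F^-] = 5.7 x 10^-2 × (278/340.5) = 4.65 × 10^-2 M
SrF2(s) <=> Sr^2+(aq) + 2 F^-(aq), so Q = [Sr^2+][F^-]^2
Q = (1.60 × 10^-2)(4.65 × 10^-2)^2 = 3.5 × 10^-5
Q > Ksp, so SrF2 will precipitate.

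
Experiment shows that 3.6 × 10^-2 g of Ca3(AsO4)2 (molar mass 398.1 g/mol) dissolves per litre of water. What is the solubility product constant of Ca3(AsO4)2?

Molar solubility s = (3.6 x 10^-2 g/L) / (398.1 g/mol) = 9.04 x 10^-5 M.
Ca3(AsO4)2(s) ⇌ 3 Ca^2+(aq) + 2 AsO4^3-(aq)
If s mol/L of Ca3(AsO4)2 dissolves, [Ca^2+] = 3s and [AsO4^3-] = 2s.
Ksp = [Ca^2+]^3[AsO4^3-]^2
Ksp = (3s)^3(2s)^2 = 108s^5
With s = 9.04 × 10^-5: Ksp = 6.5 × 10^-19

6.5e-19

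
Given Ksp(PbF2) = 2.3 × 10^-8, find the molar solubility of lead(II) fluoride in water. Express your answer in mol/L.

PbF2(s) ⇌ Pb^2+(aq) + 2 F^-(aq)
Ksp = [Pb^2+][F^-]^2
Let s = molar solubility. Then [Pb^2+] = s and [F^-] = 2s.
Ksp = s(2s)^2 = 4s^3
s = (2.3 × 10^-8 / 4)^(1/3) = 1.8 × 10^-3 M

s ≈ 1.8e-3 M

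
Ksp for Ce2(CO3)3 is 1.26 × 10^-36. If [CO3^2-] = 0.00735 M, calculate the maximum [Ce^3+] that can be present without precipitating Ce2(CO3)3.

Ce2(CO3)3(s) <=> 2 Ce^3+ + 3 CO3^2-
Ksp = [Ce^3+]^2[CO3^2-]^3
Precipitation begins when Q = Ksp. With [CO3^2-] = 0.00735 M:
1.26 × 10^-36 = (0.00735)^3 × [Ce^3+]^2
[Ce^3+] = (1.26 × 10^-36 / 3.971 x 10^-7)^(1/2) = 1.78 x 10^-15 M

1.78 x 10^-15 M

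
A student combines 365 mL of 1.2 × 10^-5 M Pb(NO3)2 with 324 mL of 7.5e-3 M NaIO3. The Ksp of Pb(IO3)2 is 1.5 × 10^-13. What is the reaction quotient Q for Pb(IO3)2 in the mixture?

Total volume = 365 + 324 = 689 mL.
[Pb^2+] = 1.2 × 10^-5 × (365/689) = 6.36 × 10^-6 M
[IO3^-] = 7.5 × 10^-3 × (324/689) = 3.53 x 10^-3 M
Pb(IO3)2(s) <=> Pb^2+ + 2 IO3^-, so Q = [Pb^2+][IO3^-]^2
Q = (6.36 x 10^-6)(3.53 x 10^-3)^2 = 7.9 × 10^-11
Q > Ksp, so Pb(IO3)2 will precipitate.

7.9e-11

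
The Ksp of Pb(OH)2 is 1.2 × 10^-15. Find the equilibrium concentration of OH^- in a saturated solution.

Pb(OH)2(s) ⇌ Pb^2+ + 2 OH^-
Ksp = [Pb^2+][OH^-]^2
Let s = molar solubility. Then [Pb^2+] = s and [OH^-] = 2s.
Substituting: Ksp = s(2s)^2 = 4s^3
s = (1.2 × 10^-15 / 4)^(1/3) = 6.69 x 10^-6 M
[OH^-] = 2s = 1.3 × 10^-5 M

[OH^-] = 1.3e-5 M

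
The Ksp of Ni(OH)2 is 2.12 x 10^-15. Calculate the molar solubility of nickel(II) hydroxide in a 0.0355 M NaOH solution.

1.68e-12 M

Ni(OH)2(s) <=> Ni^2+(aq) + 2 OH^-(aq)
Ksp = [Ni^2+][OH^-]^2
If s mol/L dissolves here, [Ni^2+] = s, [OH^-] = 0.0355 + 2s ≈ 0.0355 (Ksp is small, so little additional dissolves).
Ksp ≈ s × (0.0355)^2
s = 1.68 x 10^-12 M
Check: 2s = 3.4 x 10^-12 ≪ 0.0355, so the approximation is valid.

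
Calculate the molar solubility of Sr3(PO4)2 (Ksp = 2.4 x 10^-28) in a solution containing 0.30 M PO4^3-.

4.6e-10 M

Sr3(PO4)2(s) <=> 3 Sr^2+ + 2 PO4^3-
Ksp = [Sr^2+]^3[PO4^3-]^2
Let s = moles of Sr3(PO4)2 that dissolve per litre. [Sr^2+] = 3s, [PO4^3-] = 0.30 + 2s ≈ 0.30 (since the PO4^3- already present dominates).
Ksp ≈ (3s)^3 × (0.30)^2
s = 4.6 x 10^-10 M
Check: 2s = 9.2 x 10^-10 ≪ 0.30, so the approximation is valid.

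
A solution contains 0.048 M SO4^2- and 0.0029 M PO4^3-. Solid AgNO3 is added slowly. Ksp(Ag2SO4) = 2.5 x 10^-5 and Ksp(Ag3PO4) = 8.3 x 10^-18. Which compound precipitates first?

Each salt begins to precipitate when Q = Ksp, i.e. when [Ag^+] reaches its threshold.
For Ag2SO4: 2.5 x 10^-5 = 0.048 × [Ag^+]^2  ⇒  [Ag^+] = 2.3 × 10^-2 M.
For Ag3PO4: 8.3 x 10^-18 = 0.0029 × [Ag^+]^3  ⇒  [Ag^+] = 1.4 × 10^-5 M.
The salt with the lower threshold [Ag^+] precipitates first: Ag3PO4.

Ag3PO4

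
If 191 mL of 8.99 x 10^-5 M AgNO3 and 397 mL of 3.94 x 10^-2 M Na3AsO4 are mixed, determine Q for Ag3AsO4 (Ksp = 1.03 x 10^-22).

Total volume = 191 + 397 = 588 mL.
[Ag^+] = 8.99 x 10^-5 × (191/588) = 2.920 × 10^-5 M
[AsO4^3-] = 3.94 × 10^-2 × (397/588) = 2.660 × 10^-2 M
Ag3AsO4(s) ⇌ 3 Ag^+(aq) + AsO4^3-(aq), so Q = [Ag^+]^3[AsO4^3-]
Q = (2.920 x 10^-5)^3(2.660 × 10^-2) = 6.62 x 10^-16
Q > Ksp, so Ag3AsO4 will precipitate.

Q ≈ 6.62 x 10^-16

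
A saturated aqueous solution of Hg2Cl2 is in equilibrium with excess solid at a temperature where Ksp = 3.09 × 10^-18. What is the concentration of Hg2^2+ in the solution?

[Hg2^2+] ≈ 9.18 × 10^-7 M

Hg2Cl2(s) ⇌ Hg2^2+(aq) + 2 Cl^-(aq)
Ksp = [Hg2^2+][Cl^-]^2
With molar solubility s: [Hg2^2+] = s, [Cl^-] = 2s.
So Ksp = s × (2s)^2 = 4s^3
s = (3.09 × 10^-18 / 4)^(1/3) = 9.176 × 10^-7 M
[Hg2^2+] = s = 9.18 × 10^-7 M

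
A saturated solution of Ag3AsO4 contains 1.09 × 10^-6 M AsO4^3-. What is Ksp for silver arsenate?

Ksp ≈ 3.81e-23

Ag3AsO4(s) ⇌ 3 Ag^+ + AsO4^3-
Stoichiometry gives [Ag^+] = (3/1)[AsO4^3-] = 3.270 × 10^-6 M.
Ksp = [Ag^+]^3[AsO4^3-]
Ksp = (3.270 × 10^-6)^3 × 1.09 × 10^-6 = 3.81 × 10^-23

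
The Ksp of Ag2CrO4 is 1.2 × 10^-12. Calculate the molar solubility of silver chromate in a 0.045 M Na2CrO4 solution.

Ag2CrO4(s) ⇌ 2 Ag^+(aq) + CrO4^2-(aq)
Ksp = [Ag^+]^2[CrO4^2-]
If s mol/L dissolves here, [Ag^+] = 2s, [CrO4^2-] = 0.045 + s ≈ 0.045 (common-ion effect: CrO4^2- is already 0.045 M).
Ksp ≈ (2s)^2 × 0.045
s = 2.6 × 10^-6 M
Check: s = 2.6 × 10^-6 ≪ 0.045, so the approximation is valid.

s ≈ 2.6e-6 M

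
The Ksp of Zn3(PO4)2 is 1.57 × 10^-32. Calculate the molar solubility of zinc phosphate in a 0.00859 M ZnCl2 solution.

Zn3(PO4)2(s) <=> 3 Zn^2+ + 2 PO4^3-
Ksp = [Zn^2+]^3[PO4^3-]^2
If s mol/L dissolves here, [Zn^2+] = 0.00859 + 3s ≈ 0.00859, [PO4^3-] = 2s (since Zn^2+ from ZnCl2 dominates).
Ksp ≈ (0.00859)^3 × (2s)^2
s = 7.87 × 10^-14 M
Check: 3s = 2.4 × 10^-13 ≪ 0.00859, so the approximation is valid.

s = 7.87 × 10^-14 M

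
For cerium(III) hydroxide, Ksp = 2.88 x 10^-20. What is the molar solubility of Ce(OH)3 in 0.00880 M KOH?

Ce(OH)3(s) ⇌ Ce^3+(aq) + 3 OH^-(aq)
Ksp = [Ce^3+][OH^-]^3
Let s = moles of Ce(OH)3 that dissolve per litre. [Ce^3+] = s, [OH^-] = 0.00880 + 3s ≈ 0.00880 (common-ion effect: OH^- is already 0.00880 M).
Ksp ≈ s × (0.00880)^3
s = 4.23 × 10^-14 M
Check: 3s = 1.3 × 10^-13 ≪ 0.00880, so the approximation is valid.

4.23 × 10^-14 M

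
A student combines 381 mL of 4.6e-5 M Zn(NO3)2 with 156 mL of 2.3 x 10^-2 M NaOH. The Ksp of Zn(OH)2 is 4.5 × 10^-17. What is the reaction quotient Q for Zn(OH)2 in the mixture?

Total volume = 381 + 156 = 537 mL.
[Zn^2+] = 4.6 × 10^-5 × (381/537) = 3.26 × 10^-5 M
[OH^-] = 2.3 × 10^-2 × (156/537) = 6.68 × 10^-3 M
Zn(OH)2(s) ⇌ Zn^2+(aq) + 2 OH^-(aq), so Q = [Zn^2+][OH^-]^2
Q = (3.26 × 10^-5)(6.68 x 10^-3)^2 = 1.5 x 10^-9
Q > Ksp, so Zn(OH)2 will precipitate.

1.5 x 10^-9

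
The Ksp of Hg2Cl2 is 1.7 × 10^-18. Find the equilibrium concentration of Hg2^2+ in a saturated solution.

Hg2Cl2(s) <=> Hg2^2+ + 2 Cl^-
Ksp = [Hg2^2+][Cl^-]^2
With molar solubility s: [Hg2^2+] = s, [Cl^-] = 2s.
Ksp = s(2s)^2 = 4s^3
Solving, s = (1.7 × 10^-18/4)^(1/3) = 7.52 × 10^-7 M
[Hg2^2+] = s = 7.5 × 10^-7 M

7.5 x 10^-7 M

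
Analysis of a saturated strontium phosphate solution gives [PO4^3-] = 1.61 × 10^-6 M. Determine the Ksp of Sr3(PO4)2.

Ksp = 3.65 × 10^-29

Sr3(PO4)2(s) ⇌ 3 Sr^2+ + 2 PO4^3-
Stoichiometry gives [Sr^2+] = (3/2)[PO4^3-] = 2.415 x 10^-6 M.
Ksp = [Sr^2+]^3[PO4^3-]^2
Ksp = (2.415 x 10^-6)^3 × (1.61 × 10^-6)^2 = 3.65 × 10^-29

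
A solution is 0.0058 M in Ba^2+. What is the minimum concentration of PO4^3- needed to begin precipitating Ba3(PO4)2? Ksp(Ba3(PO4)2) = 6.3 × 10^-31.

[PO4^3-] = 1.8 × 10^-12 M

Ba3(PO4)2(s) ⇌ 3 Ba^2+ + 2 PO4^3-
Ksp = [Ba^2+]^3[PO4^3-]^2
Precipitation begins when Q = Ksp. With [Ba^2+] = 0.0058 M:
6.3 × 10^-31 = (0.0058)^3 × [PO4^3-]^2
[PO4^3-] = (6.3 × 10^-31 / 1.95 × 10^-7)^(1/2) = 1.8 × 10^-12 M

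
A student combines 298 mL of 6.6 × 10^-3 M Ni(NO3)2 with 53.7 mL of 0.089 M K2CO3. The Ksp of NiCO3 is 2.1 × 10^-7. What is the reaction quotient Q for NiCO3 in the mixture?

Total volume = 298 + 53.7 = 351.7 mL.
[Ni^2+] = 6.6 x 10^-3 × (298/351.7) = 5.59 × 10^-3 M
[CO3^2-] = 8.9 × 10^-2 × (53.7/351.7) = 1.36 × 10^-2 M
NiCO3(s) ⇌ Ni^2+ + CO3^2-, so Q = [Ni^2+][CO3^2-]
Q = (5.59 x 10^-3)(1.36 x 10^-2) = 7.6 x 10^-5
Q > Ksp, so NiCO3 will precipitate.

7.6 × 10^-5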